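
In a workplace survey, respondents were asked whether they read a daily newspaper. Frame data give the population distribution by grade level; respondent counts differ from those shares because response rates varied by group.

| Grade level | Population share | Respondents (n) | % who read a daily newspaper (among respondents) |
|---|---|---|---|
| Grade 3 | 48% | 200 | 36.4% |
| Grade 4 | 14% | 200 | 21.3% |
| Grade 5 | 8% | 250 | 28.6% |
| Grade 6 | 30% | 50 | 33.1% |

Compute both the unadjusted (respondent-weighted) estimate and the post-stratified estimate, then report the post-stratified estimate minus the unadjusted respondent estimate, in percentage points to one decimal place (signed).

Unadjusted (pooled respondent) estimate weights by respondent counts:
  (200/700)×36.4 + (200/700)×21.3 + (250/700)×28.6 + (50/700)×33.1 = 29.0643%
Post-stratified estimate weights by population shares:
  0.48×36.4 + 0.14×21.3 + 0.08×28.6 + 0.3×33.1 = 32.672%
Difference = 32.672 − 29.0643 = 3.6077 pp.

+3.6 percentage points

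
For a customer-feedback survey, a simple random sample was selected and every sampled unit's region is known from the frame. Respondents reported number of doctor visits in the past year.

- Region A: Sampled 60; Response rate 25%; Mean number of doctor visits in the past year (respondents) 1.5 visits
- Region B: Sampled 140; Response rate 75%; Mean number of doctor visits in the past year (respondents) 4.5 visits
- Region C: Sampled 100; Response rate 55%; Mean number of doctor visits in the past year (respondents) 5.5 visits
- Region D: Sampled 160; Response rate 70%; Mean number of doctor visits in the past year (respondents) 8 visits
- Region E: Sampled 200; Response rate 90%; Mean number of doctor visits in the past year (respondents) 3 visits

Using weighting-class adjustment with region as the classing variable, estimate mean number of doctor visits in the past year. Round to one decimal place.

Weighting each respondent by the inverse class response rate inflates each class back to its sampled size, so the class weight is n_sampled:
  Region A: 60 × 1.5 = 90
  Region B: 140 × 4.5 = 630
  Region C: 100 × 5.5 = 550
  Region D: 160 × 8 = 1280
  Region E: 200 × 3 = 600
Adjusted estimate = 3150 / 660 = 4.77273 → 4.8.

4.8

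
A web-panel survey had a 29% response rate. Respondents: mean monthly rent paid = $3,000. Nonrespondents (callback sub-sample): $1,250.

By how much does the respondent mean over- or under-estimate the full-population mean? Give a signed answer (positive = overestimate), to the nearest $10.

+$1,240

Nonresponse fraction = 1 − 0.29 = 0.71.
Bias = (nonresponse fraction) × (respondent mean − nonrespondent mean)
     = 0.71 × (3000 − 1250) = 0.71 × 1750 = 1242.5.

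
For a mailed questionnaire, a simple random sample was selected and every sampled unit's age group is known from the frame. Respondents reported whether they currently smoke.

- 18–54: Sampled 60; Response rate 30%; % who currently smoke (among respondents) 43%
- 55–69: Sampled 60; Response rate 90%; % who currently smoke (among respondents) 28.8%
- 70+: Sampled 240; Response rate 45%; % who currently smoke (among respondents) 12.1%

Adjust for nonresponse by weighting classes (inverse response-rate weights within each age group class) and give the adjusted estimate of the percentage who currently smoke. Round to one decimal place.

Each respondent's weight = sampled/responded in their class; summing within a class gives n_sampled, so:
  18–54: 60 × 43 = 2580
  55–69: 60 × 28.8 = 1728
  70+: 240 × 12.1 = 2904
Adjusted estimate = 7212 / 360 = 20.0333 → 20.0%.

20.0%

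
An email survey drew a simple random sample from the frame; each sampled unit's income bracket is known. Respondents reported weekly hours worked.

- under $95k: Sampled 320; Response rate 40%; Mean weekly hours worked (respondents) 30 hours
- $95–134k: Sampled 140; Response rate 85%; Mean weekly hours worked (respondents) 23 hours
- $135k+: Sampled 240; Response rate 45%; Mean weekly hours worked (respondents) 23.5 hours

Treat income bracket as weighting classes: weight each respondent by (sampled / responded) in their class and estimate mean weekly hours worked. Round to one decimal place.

26.4

Inverse-response-rate weighting restores each class to its sampled count, so class totals weight by n_sampled:
  under $95k: 320 × 30 = 9600
  $95–134k: 140 × 23 = 3220
  $135k+: 240 × 23.5 = 5640
Adjusted estimate = 18,460 / 700 = 26.3714 → 26.4.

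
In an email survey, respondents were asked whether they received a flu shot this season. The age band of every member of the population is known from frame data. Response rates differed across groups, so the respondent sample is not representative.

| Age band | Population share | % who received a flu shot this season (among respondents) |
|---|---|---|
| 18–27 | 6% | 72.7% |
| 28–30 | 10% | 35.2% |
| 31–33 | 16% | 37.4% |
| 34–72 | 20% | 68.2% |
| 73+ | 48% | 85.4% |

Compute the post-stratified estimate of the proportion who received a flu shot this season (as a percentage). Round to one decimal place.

68.5%

Each cell contributes population-share × respondent value:
  18–27: 0.06 × 72.7 = 4.362
  28–30: 0.1 × 35.2 = 3.52
  31–33: 0.16 × 37.4 = 5.984
  34–72: 0.2 × 68.2 = 13.64
  73+: 0.48 × 85.4 = 40.992
Post-stratified estimate = 68.498 → 68.5%.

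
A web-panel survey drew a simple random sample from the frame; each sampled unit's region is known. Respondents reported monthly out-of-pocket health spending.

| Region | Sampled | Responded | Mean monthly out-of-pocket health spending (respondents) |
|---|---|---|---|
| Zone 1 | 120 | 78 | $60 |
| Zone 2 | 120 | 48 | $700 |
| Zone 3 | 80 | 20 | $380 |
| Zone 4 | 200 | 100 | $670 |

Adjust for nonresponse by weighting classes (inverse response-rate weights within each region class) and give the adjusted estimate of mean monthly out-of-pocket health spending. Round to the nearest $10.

$490

Response rates by class: Zone 1 78/120 = 65%, Zone 2 48/120 = 40%, Zone 3 20/80 = 25%, Zone 4 100/200 = 50%.
With weight = n_sampled/n_responded per class, the weighted class total is n_sampled:
  Zone 1: 120 × 60 = 7200
  Zone 2: 120 × 700 = 84,000
  Zone 3: 80 × 380 = 30,400
  Zone 4: 200 × 670 = 134,000
Adjusted estimate = 255,600 / 520 = 491.538 → $490.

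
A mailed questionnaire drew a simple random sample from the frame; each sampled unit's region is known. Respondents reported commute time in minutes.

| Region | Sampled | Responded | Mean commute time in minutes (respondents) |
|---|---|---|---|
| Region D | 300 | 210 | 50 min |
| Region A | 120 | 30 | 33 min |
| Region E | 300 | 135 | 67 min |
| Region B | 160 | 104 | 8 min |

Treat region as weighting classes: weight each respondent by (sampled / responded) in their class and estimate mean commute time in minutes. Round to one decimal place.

45.8

Class response rates: Region D 210/300 = 70%, Region A 30/120 = 25%, Region E 135/300 = 45%, Region B 104/160 = 65%.
With weight = n_sampled/n_responded per class, the weighted class total is n_sampled:
  Region D: 300 × 50 = 15,000
  Region A: 120 × 33 = 3960
  Region E: 300 × 67 = 20,100
  Region B: 160 × 8 = 1280
Adjusted estimate = 40,340 / 880 = 45.8409 → 45.8.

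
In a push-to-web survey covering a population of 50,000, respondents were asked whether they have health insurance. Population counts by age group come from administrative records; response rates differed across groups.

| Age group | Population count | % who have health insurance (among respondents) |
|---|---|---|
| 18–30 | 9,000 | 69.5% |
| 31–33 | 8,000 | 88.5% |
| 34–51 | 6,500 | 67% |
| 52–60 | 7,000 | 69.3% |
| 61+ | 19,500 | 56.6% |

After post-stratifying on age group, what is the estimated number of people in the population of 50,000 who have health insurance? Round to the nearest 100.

33,600

Each cell contributes its population count × the respondent rate:
  18–30: 9,000 × 69.5% = 6255
  31–33: 8,000 × 88.5% = 7080
  34–51: 6,500 × 67% = 4355
  52–60: 7,000 × 69.3% = 4851
  61+: 19,500 × 56.6% = 11,037
Estimated total = 33,578 → 33,600.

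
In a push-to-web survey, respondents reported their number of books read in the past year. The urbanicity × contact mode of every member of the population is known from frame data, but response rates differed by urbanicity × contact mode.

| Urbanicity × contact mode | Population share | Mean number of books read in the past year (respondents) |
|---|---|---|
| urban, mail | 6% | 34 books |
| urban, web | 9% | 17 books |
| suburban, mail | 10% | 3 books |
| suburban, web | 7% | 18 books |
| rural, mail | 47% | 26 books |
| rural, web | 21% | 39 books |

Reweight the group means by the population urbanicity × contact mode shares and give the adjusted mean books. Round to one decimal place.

Weight each group's respondent value by its population share:
  urban, mail: 0.06 × 34 = 2.04
  urban, web: 0.09 × 17 = 1.53
  suburban, mail: 0.1 × 3 = 0.3
  suburban, web: 0.07 × 18 = 1.26
  rural, mail: 0.47 × 26 = 12.22
  rural, web: 0.21 × 39 = 8.19
Post-stratified estimate = 25.54 → 25.5.

25.5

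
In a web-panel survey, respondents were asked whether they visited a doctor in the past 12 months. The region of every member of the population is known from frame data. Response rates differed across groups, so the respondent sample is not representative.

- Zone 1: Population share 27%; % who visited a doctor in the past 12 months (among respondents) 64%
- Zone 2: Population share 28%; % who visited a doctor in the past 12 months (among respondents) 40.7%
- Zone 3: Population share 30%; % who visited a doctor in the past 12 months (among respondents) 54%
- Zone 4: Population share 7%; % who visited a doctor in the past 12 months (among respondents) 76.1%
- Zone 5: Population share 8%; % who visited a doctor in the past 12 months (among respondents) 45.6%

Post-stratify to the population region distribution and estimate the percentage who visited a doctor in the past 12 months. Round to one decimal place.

53.9%

Weight each group's respondent value by its population share:
  Zone 1: 0.27 × 64 = 17.28
  Zone 2: 0.28 × 40.7 = 11.396
  Zone 3: 0.3 × 54 = 16.2
  Zone 4: 0.07 × 76.1 = 5.327
  Zone 5: 0.08 × 45.6 = 3.648
Post-stratified estimate = 53.851 → 53.9%.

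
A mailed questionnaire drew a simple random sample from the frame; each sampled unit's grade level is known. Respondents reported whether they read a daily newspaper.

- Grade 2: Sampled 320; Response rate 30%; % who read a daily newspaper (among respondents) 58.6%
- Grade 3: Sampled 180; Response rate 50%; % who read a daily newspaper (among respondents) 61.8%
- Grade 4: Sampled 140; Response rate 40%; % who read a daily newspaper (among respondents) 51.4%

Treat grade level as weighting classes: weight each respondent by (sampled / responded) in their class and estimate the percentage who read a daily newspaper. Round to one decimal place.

With weight = n_sampled/n_responded per class, the weighted class total is n_sampled:
  Grade 2: 320 × 58.6 = 18,752
  Grade 3: 180 × 61.8 = 11,124
  Grade 4: 140 × 51.4 = 7196
Adjusted estimate = 37,072 / 640 = 57.925 → 57.9%.

57.9%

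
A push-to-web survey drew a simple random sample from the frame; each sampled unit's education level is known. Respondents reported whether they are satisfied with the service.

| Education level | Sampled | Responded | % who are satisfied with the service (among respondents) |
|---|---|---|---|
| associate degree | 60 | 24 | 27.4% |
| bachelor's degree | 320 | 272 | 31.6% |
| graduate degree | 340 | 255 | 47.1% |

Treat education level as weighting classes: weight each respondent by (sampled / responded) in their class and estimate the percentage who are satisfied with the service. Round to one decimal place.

Class response rates: associate degree 24/60 = 40%, bachelor's degree 272/320 = 85%, graduate degree 255/340 = 75%.
With weight = n_sampled/n_responded per class, the weighted class total is n_sampled:
  associate degree: 60 × 27.4 = 1644
  bachelor's degree: 320 × 31.6 = 10,112
  graduate degree: 340 × 47.1 = 16,014
Adjusted estimate = 27,770 / 720 = 38.5694 → 38.6%.

38.6%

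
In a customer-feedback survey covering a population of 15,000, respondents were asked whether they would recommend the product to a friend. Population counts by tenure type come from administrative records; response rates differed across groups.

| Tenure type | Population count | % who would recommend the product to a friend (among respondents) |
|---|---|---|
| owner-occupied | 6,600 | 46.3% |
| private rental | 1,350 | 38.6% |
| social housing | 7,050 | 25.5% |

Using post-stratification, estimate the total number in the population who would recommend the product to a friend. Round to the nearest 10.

5,370

Apply each group's respondent rate to its population count:
  owner-occupied: 6,600 × 46.3% = 3055.8
  private rental: 1,350 × 38.6% = 521.1
  social housing: 7,050 × 25.5% = 1797.75
Estimated total = 5374.65 → 5,370.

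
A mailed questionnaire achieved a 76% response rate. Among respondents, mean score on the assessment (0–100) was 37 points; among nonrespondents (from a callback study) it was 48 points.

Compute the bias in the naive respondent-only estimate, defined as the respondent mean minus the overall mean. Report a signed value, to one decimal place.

-2.6

Nonresponse fraction = 1 − 0.76 = 0.24.
Bias = (nonresponse fraction) × (respondent mean − nonrespondent mean)
     = 0.24 × (37 − 48) = 0.24 × -11 = -2.64.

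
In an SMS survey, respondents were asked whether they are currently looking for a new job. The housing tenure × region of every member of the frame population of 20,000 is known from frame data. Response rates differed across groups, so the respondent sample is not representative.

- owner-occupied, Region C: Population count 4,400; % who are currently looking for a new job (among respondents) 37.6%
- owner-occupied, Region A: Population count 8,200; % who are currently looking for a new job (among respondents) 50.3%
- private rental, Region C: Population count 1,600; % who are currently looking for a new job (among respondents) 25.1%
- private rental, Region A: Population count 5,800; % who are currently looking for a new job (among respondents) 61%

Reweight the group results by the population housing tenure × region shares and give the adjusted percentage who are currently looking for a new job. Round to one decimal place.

Each cell contributes population-share × respondent value:
  owner-occupied, Region C: (4,400/20,000) × 37.6 = 8.272
  owner-occupied, Region A: (8,200/20,000) × 50.3 = 20.623
  private rental, Region C: (1,600/20,000) × 25.1 = 2.008
  private rental, Region A: (5,800/20,000) × 61 = 17.69
Post-stratified estimate = 48.593 → 48.6%.

48.6%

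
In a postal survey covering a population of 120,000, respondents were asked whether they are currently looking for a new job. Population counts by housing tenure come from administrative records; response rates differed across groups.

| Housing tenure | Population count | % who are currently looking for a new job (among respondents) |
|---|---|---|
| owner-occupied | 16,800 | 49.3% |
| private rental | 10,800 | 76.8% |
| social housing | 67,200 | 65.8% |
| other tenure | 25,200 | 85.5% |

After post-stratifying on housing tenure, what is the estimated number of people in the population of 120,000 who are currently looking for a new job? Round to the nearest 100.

Each cell contributes its population count × the respondent rate:
  owner-occupied: 16,800 × 49.3% = 8282.4
  private rental: 10,800 × 76.8% = 8294.4
  social housing: 67,200 × 65.8% = 44217.6
  other tenure: 25,200 × 85.5% = 21,546
Estimated total = 82340.4 → 82,300.

82,300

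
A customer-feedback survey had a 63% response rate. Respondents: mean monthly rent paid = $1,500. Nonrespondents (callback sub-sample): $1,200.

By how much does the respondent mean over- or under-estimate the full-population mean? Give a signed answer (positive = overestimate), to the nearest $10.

+$110

Nonresponse fraction = 1 − 0.63 = 0.37.
Bias = (nonresponse fraction) × (respondent mean − nonrespondent mean)
     = 0.37 × (1500 − 1200) = 0.37 × 300 = 111.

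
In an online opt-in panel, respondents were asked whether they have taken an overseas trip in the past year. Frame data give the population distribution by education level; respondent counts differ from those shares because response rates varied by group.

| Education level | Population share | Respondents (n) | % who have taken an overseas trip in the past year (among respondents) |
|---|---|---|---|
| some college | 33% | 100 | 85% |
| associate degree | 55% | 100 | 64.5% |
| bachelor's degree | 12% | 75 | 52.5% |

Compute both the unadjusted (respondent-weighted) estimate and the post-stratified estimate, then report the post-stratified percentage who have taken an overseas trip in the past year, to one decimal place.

Naive respondent-only estimate (weights = respondent counts):
  (100/275)×85 + (100/275)×64.5 + (75/275)×52.5 = 68.6818%
Post-stratified estimate weights by population shares:
  0.33×85 + 0.55×64.5 + 0.12×52.5 = 69.825%

69.8%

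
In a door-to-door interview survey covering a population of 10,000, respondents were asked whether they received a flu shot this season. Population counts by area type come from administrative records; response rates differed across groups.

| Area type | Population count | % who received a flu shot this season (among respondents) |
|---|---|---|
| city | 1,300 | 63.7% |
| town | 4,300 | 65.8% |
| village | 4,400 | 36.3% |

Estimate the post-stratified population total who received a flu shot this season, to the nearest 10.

5,250

Apply each group's respondent rate to its population count:
  city: 1,300 × 63.7% = 828.1
  town: 4,300 × 65.8% = 2829.4
  village: 4,400 × 36.3% = 1597.2
Estimated total = 5254.7 → 5,250.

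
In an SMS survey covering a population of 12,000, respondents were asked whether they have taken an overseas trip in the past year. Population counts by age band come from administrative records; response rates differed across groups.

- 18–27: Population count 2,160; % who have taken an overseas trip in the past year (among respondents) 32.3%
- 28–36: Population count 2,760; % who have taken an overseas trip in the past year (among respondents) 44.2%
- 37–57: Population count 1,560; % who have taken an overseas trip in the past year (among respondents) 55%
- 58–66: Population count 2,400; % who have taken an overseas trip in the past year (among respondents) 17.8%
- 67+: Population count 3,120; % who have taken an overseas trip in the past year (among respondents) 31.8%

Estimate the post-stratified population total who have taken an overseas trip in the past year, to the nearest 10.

4,190

Apply each group's respondent rate to its population count:
  18–27: 2,160 × 32.3% = 697.68
  28–36: 2,760 × 44.2% = 1219.92
  37–57: 1,560 × 55% = 858
  58–66: 2,400 × 17.8% = 427.2
  67+: 3,120 × 31.8% = 992.16
Estimated total = 4194.96 → 4,190.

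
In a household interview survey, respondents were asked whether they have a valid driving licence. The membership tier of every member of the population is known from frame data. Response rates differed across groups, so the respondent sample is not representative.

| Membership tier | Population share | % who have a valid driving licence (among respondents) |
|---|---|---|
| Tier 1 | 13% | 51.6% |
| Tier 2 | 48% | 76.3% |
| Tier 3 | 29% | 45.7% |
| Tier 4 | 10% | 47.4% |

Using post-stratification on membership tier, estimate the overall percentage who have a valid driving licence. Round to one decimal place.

Weight each group's respondent value by its population share:
  Tier 1: 0.13 × 51.6 = 6.708
  Tier 2: 0.48 × 76.3 = 36.624
  Tier 3: 0.29 × 45.7 = 13.253
  Tier 4: 0.1 × 47.4 = 4.74
Post-stratified estimate = 61.325 → 61.3%.

61.3%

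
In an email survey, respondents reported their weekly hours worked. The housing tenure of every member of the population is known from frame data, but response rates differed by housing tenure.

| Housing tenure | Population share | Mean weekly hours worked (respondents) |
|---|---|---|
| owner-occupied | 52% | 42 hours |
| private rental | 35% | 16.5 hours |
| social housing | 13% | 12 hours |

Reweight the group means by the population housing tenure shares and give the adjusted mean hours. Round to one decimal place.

29.2

Weight each group's respondent value by its population share:
  owner-occupied: 0.52 × 42 = 21.84
  private rental: 0.35 × 16.5 = 5.775
  social housing: 0.13 × 12 = 1.56
Post-stratified estimate = 29.175 → 29.2.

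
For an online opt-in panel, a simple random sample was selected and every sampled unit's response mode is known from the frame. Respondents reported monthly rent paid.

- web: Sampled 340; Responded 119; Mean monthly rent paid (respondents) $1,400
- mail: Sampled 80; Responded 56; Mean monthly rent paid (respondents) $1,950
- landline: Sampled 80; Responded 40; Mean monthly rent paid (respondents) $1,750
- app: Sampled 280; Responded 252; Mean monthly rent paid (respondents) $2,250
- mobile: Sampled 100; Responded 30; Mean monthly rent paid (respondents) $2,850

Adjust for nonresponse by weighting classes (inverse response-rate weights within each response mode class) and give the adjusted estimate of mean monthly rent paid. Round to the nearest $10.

$1,920

Class response rates: web 119/340 = 35%, mail 56/80 = 70%, landline 40/80 = 50%, app 252/280 = 90%, mobile 30/100 = 30%.
With weight = n_sampled/n_responded per class, the weighted class total is n_sampled:
  web: 340 × 1400 = 476,000
  mail: 80 × 1950 = 156,000
  landline: 80 × 1750 = 140,000
  app: 280 × 2250 = 630,000
  mobile: 100 × 2850 = 285,000
Adjusted estimate = 1,687,000 / 880 = 1917.05 → $1,920.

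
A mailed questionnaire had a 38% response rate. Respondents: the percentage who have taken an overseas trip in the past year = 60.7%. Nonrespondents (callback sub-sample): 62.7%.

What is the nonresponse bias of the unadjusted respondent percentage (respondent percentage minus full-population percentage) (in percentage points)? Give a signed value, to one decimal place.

Nonresponse fraction = 1 − 0.38 = 0.62.
Bias = (nonresponse fraction) × (respondent percentage − nonrespondent percentage)
     = 0.62 × (60.7 − 62.7) = 0.62 × -2 = -1.24.

-1.2 percentage points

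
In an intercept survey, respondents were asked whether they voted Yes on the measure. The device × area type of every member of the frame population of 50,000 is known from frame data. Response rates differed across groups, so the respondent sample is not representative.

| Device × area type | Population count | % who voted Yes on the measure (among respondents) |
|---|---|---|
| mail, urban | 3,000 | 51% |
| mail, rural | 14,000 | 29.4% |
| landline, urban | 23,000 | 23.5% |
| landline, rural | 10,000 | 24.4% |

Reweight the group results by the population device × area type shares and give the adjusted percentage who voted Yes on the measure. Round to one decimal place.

Post-stratification weights by population share, not respondent share:
  mail, urban: (3,000/50,000) × 51 = 3.06
  mail, rural: (14,000/50,000) × 29.4 = 8.232
  landline, urban: (23,000/50,000) × 23.5 = 10.81
  landline, rural: (10,000/50,000) × 24.4 = 4.88
Post-stratified estimate = 26.982 → 27.0%.

27.0%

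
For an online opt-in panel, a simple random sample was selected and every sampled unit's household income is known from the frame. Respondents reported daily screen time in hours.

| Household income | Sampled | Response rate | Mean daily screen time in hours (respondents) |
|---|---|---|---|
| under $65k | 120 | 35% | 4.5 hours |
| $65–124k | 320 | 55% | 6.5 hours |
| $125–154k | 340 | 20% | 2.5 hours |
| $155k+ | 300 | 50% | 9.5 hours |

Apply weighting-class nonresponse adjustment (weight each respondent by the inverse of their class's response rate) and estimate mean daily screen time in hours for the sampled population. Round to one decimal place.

Weighting each respondent by the inverse class response rate inflates each class back to its sampled size, so the class weight is n_sampled:
  under $65k: 120 × 4.5 = 540
  $65–124k: 320 × 6.5 = 2080
  $125–154k: 340 × 2.5 = 850
  $155k+: 300 × 9.5 = 2850
Adjusted estimate = 6320 / 1,080 = 5.85185 → 5.9.

5.9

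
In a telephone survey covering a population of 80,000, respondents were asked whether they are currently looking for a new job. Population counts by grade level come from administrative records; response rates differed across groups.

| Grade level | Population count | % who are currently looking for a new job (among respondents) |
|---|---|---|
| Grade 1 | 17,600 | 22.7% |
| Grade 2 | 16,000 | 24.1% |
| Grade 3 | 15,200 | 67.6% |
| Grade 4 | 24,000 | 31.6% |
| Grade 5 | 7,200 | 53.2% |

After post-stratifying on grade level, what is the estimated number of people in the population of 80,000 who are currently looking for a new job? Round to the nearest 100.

Estimated count per cell = population count × respondent percentage:
  Grade 1: 17,600 × 22.7% = 3995.2
  Grade 2: 16,000 × 24.1% = 3856
  Grade 3: 15,200 × 67.6% = 10275.2
  Grade 4: 24,000 × 31.6% = 7584
  Grade 5: 7,200 × 53.2% = 3830.4
Estimated total = 29540.8 → 29,500.

29,500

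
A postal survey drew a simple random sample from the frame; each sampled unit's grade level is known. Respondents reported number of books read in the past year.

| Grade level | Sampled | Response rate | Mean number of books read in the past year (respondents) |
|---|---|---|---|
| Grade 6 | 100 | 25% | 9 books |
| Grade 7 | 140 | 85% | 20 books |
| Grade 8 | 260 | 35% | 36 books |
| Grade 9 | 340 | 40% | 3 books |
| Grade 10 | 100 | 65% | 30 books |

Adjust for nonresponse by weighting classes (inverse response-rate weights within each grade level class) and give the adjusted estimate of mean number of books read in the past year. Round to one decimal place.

18.2

Inverse-response-rate weighting restores each class to its sampled count, so class totals weight by n_sampled:
  Grade 6: 100 × 9 = 900
  Grade 7: 140 × 20 = 2800
  Grade 8: 260 × 36 = 9360
  Grade 9: 340 × 3 = 1020
  Grade 10: 100 × 30 = 3000
Adjusted estimate = 17,080 / 940 = 18.1702 → 18.2.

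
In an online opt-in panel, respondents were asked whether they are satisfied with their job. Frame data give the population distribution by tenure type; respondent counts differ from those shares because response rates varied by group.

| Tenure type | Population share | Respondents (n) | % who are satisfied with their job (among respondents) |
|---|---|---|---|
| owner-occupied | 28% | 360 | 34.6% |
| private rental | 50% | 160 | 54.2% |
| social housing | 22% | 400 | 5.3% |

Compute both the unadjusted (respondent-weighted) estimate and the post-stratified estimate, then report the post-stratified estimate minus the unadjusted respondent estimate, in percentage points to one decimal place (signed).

+12.7 percentage points

Naive respondent-only estimate (weights = respondent counts):
  (360/920)×34.6 + (160/920)×54.2 + (400/920)×5.3 = 25.2696%
Post-stratified estimate weights by population shares:
  0.28×34.6 + 0.5×54.2 + 0.22×5.3 = 37.954%
Difference = 37.954 − 25.2696 = 12.6844 pp.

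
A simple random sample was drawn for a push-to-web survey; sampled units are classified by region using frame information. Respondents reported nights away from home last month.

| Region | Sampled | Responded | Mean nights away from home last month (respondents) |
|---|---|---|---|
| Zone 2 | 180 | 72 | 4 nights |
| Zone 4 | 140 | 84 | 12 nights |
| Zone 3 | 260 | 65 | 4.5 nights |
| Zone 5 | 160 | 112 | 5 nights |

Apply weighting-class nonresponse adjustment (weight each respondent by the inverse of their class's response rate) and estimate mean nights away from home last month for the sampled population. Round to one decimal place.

5.9

Response rates by class: Zone 2 72/180 = 40%, Zone 4 84/140 = 60%, Zone 3 65/260 = 25%, Zone 5 112/160 = 70%.
Inverse-response-rate weighting restores each class to its sampled count, so class totals weight by n_sampled:
  Zone 2: 180 × 4 = 720
  Zone 4: 140 × 12 = 1680
  Zone 3: 260 × 4.5 = 1170
  Zone 5: 160 × 5 = 800
Adjusted estimate = 4370 / 740 = 5.90541 → 5.9.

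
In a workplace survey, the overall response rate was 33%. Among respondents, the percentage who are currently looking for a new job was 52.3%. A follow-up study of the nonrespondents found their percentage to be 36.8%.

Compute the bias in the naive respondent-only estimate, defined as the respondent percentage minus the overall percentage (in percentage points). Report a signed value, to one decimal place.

Nonresponse fraction = 1 − 0.33 = 0.67.
Bias = (nonresponse fraction) × (respondent percentage − nonrespondent percentage)
     = 0.67 × (52.3 − 36.8) = 0.67 × 15.5 = 10.385.

+10.4 percentage points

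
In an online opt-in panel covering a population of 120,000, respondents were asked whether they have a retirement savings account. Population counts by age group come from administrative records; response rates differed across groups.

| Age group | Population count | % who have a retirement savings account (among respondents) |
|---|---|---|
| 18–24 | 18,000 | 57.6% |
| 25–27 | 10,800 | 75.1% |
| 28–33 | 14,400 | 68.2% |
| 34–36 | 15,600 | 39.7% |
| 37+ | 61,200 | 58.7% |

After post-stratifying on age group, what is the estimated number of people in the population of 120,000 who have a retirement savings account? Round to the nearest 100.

70,400

Apply each group's respondent rate to its population count:
  18–24: 18,000 × 57.6% = 10,368
  25–27: 10,800 × 75.1% = 8110.8
  28–33: 14,400 × 68.2% = 9820.8
  34–36: 15,600 × 39.7% = 6193.2
  37+: 61,200 × 58.7% = 35924.4
Estimated total = 70417.2 → 70,400.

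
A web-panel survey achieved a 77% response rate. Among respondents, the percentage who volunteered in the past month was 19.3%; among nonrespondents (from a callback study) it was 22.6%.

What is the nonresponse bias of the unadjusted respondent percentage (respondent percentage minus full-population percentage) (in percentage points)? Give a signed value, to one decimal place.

Nonresponse fraction = 1 − 0.77 = 0.23.
Bias = (nonresponse fraction) × (respondent percentage − nonrespondent percentage)
     = 0.23 × (19.3 − 22.6) = 0.23 × -3.3 = -0.759.

-0.8 percentage points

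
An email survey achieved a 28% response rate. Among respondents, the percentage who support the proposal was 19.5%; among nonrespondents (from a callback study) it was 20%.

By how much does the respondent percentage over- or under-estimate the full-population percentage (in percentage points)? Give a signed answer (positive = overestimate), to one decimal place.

-0.4 percentage points

Nonresponse fraction = 1 − 0.28 = 0.72.
Bias = (nonresponse fraction) × (respondent percentage − nonrespondent percentage)
     = 0.72 × (19.5 − 20) = 0.72 × -0.5 = -0.36.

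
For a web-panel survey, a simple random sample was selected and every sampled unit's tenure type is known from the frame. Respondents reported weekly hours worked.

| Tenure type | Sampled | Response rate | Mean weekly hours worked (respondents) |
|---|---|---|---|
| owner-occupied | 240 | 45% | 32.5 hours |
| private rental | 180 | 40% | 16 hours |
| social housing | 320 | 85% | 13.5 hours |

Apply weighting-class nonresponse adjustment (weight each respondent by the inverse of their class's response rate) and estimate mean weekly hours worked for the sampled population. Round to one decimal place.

With weight = n_sampled/n_responded per class, the weighted class total is n_sampled:
  owner-occupied: 240 × 32.5 = 7800
  private rental: 180 × 16 = 2880
  social housing: 320 × 13.5 = 4320
Adjusted estimate = 15,000 / 740 = 20.2703 → 20.3.

20.3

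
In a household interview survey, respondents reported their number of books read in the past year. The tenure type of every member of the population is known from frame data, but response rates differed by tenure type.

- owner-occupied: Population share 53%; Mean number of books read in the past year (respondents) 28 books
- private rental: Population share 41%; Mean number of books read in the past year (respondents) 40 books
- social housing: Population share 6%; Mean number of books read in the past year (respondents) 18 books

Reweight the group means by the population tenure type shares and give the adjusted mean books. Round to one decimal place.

32.3

Reweight to the known tenure type distribution:
  owner-occupied: 0.53 × 28 = 14.84
  private rental: 0.41 × 40 = 16.4
  social housing: 0.06 × 18 = 1.08
Post-stratified estimate = 32.32 → 32.3.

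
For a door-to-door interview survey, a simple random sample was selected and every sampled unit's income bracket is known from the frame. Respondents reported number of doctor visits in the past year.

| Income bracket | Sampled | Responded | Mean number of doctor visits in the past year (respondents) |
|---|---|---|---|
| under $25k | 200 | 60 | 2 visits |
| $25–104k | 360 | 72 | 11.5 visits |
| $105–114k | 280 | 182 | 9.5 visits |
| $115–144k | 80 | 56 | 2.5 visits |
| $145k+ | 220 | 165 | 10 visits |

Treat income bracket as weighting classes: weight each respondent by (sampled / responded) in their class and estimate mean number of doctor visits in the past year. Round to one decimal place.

8.4

Response rates by class: under $25k 60/200 = 30%, $25–104k 72/360 = 20%, $105–114k 182/280 = 65%, $115–144k 56/80 = 70%, $145k+ 165/220 = 75%.
Inverse-response-rate weighting restores each class to its sampled count, so class totals weight by n_sampled:
  under $25k: 200 × 2 = 400
  $25–104k: 360 × 11.5 = 4140
  $105–114k: 280 × 9.5 = 2660
  $115–144k: 80 × 2.5 = 200
  $145k+: 220 × 10 = 2200
Adjusted estimate = 9600 / 1,140 = 8.42105 → 8.4.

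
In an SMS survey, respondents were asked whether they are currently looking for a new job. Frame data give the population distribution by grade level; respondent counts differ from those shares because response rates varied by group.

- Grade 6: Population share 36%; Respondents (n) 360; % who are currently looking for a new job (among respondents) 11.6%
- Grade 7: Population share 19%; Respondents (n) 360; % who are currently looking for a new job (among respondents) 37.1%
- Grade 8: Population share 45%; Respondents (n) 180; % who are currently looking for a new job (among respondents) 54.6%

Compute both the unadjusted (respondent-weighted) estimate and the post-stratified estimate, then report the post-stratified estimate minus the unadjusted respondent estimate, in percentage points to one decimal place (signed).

Naive respondent-only estimate (weights = respondent counts):
  (360/900)×11.6 + (360/900)×37.1 + (180/900)×54.6 = 30.4%
Reweighting by population grade level shares:
  0.36×11.6 + 0.19×37.1 + 0.45×54.6 = 35.795%
Difference = 35.795 − 30.4 = 5.395 pp.

+5.4 percentage points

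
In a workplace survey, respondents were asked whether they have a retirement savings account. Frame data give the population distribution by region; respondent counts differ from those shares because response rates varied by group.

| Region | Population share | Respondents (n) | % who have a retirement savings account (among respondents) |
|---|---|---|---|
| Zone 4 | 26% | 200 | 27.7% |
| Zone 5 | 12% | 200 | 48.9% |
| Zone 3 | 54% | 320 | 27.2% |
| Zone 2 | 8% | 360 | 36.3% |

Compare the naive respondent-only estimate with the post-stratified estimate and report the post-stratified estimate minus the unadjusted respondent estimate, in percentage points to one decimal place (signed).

Naive respondent-only estimate (weights = respondent counts):
  (200/1080)×27.7 + (200/1080)×48.9 + (320/1080)×27.2 + (360/1080)×36.3 = 34.3444%
Reweighting by population region shares:
  0.26×27.7 + 0.12×48.9 + 0.54×27.2 + 0.08×36.3 = 30.662%
Difference = 30.662 − 34.3444 = -3.6824 pp.

-3.7 percentage points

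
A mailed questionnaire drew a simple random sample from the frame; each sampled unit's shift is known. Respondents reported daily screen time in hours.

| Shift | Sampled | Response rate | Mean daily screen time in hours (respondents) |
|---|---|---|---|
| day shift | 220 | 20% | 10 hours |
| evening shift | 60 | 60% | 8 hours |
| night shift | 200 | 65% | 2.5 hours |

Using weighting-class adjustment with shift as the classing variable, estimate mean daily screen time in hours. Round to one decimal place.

Inverse-response-rate weighting restores each class to its sampled count, so class totals weight by n_sampled:
  day shift: 220 × 10 = 2200
  evening shift: 60 × 8 = 480
  night shift: 200 × 2.5 = 500
Adjusted estimate = 3180 / 480 = 6.625 → 6.6.

6.6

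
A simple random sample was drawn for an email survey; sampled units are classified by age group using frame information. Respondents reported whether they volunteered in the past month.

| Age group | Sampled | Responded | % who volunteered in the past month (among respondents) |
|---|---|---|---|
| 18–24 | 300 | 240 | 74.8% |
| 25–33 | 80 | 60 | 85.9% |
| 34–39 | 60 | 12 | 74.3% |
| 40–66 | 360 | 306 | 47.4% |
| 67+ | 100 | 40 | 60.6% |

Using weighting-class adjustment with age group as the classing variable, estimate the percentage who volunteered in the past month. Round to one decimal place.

Response rates by class: 18–24 240/300 = 80%, 25–33 60/80 = 75%, 34–39 12/60 = 20%, 40–66 306/360 = 85%, 67+ 40/100 = 40%.
Each respondent's weight = sampled/responded in their class; summing within a class gives n_sampled, so:
  18–24: 300 × 74.8 = 22,440
  25–33: 80 × 85.9 = 6872
  34–39: 60 × 74.3 = 4458
  40–66: 360 × 47.4 = 17,064
  67+: 100 × 60.6 = 6060
Adjusted estimate = 56,894 / 900 = 63.2156 → 63.2%.

63.2%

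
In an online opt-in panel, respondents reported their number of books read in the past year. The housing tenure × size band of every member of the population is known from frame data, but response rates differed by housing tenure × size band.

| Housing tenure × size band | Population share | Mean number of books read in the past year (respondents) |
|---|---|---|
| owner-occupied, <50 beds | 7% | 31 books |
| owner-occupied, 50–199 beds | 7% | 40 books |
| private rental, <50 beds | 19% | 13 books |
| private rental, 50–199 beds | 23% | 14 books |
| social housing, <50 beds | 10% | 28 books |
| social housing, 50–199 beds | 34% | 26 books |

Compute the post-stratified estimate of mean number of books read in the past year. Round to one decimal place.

22.3

Weight each group's respondent value by its population share:
  owner-occupied, <50 beds: 0.07 × 31 = 2.17
  owner-occupied, 50–199 beds: 0.07 × 40 = 2.8
  private rental, <50 beds: 0.19 × 13 = 2.47
  private rental, 50–199 beds: 0.23 × 14 = 3.22
  social housing, <50 beds: 0.1 × 28 = 2.8
  social housing, 50–199 beds: 0.34 × 26 = 8.84
Post-stratified estimate = 22.3 → 22.3.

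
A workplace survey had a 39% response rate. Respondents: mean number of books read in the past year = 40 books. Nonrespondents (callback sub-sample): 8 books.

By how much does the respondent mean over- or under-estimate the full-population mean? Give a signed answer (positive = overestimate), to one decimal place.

Nonresponse fraction = 1 − 0.39 = 0.61.
Bias = (nonresponse fraction) × (respondent mean − nonrespondent mean)
     = 0.61 × (40 − 8) = 0.61 × 32 = 19.52.

+19.5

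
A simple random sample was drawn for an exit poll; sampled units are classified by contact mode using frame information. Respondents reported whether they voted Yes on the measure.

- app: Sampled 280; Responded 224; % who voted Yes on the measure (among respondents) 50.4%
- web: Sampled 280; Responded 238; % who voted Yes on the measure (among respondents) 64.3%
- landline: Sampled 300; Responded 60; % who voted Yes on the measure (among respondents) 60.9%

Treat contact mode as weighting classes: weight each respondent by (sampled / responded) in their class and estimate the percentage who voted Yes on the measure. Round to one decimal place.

Class response rates: app 224/280 = 80%, web 238/280 = 85%, landline 60/300 = 20%.
Weighting each respondent by the inverse class response rate inflates each class back to its sampled size, so the class weight is n_sampled:
  app: 280 × 50.4 = 14,112
  web: 280 × 64.3 = 18,004
  landline: 300 × 60.9 = 18,270
Adjusted estimate = 50,386 / 860 = 58.5884 → 58.6%.

58.6%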